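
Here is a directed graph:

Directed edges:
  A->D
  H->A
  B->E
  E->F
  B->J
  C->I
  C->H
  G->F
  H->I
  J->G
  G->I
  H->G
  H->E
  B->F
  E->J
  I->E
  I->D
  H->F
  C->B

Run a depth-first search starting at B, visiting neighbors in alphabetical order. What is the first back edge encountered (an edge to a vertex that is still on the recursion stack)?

I→E

DFS from B (visiting neighbors in alphabetical order); mark gray on enter, black on exit:
B gray
  E gray
    F gray
    F black
    J gray
      G gray
        G→F: F black — skip
        I gray
          D gray
          D black
          I→E: E is gray → back edge
First back edge: I → E.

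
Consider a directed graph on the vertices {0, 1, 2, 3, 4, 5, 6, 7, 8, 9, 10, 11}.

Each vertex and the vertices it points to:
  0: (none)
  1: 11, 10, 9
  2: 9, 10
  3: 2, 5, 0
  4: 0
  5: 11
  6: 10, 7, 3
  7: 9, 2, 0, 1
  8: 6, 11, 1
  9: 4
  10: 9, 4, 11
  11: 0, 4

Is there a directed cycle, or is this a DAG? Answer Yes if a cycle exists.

No

DFS with white/gray/black marking, starting from 9:
9 gray
  4 gray
    0 gray
    0 black
  4 black
9 black
1 gray
  11 gray
    11→0: 0 black — skip
    11→4: 4 black — skip
  11 black
  10 gray
    10→9: 9 black — skip
    10→4: 4 black — skip
    10→11: 11 black — skip
  10 black
  1→9: 9 black — skip
1 black
2 gray
  2→9: 9 black — skip
  2→10: 10 black — skip
2 black
3 gray
  3→2: 2 black — skip
  5 gray
    5→11: 11 black — skip
  5 black
  3→0: 0 black — skip
3 black
6 gray
  6→10: 10 black — skip
  7 gray
    7→9: 9 black — skip
    7→2: 2 black — skip
    7→0: 0 black — skip
    7→1: 1 black — skip
  7 black
  6→3: 3 black — skip
6 black
8 gray
  8→6: 6 black — skip
  8→11: 11 black — skip
  8→1: 1 black — skip
8 black
Every edge goes to a white or black vertex — no back edge, so the graph is acyclic.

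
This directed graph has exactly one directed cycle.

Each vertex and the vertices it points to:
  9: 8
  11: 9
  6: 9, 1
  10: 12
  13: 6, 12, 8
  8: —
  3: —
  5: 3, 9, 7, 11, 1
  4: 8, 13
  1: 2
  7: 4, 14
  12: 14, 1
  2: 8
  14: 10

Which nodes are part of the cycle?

DFS with gray/black marking from 14:
14 gray
  10 gray
    12 gray
      12→14: 14 is gray → back edge
Back edge closes the cycle 14 → 10 → 12 → 14; its vertices are {10, 12, 14}.

10, 12, 14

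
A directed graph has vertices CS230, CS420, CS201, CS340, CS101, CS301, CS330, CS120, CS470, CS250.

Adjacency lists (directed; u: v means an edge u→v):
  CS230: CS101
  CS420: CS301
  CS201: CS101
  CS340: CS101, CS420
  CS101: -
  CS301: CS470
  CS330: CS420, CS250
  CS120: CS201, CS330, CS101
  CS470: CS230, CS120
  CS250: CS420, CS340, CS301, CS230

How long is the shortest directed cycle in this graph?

5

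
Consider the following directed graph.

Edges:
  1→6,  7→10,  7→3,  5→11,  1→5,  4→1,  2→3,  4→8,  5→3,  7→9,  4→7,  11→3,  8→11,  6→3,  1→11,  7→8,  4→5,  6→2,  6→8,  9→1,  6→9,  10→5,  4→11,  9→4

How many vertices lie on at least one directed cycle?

5

A vertex is on a directed cycle iff it belongs to a strongly connected component of size ≥ 2 (or has a self-loop).
The vertices on cycles are {1, 4, 6, 7, 9} — 5 in total.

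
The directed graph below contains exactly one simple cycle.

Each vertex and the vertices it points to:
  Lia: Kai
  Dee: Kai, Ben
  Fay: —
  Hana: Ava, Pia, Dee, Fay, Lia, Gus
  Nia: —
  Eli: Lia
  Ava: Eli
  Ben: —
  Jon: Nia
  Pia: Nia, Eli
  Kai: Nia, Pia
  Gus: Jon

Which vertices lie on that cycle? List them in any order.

Eli, Kai, Lia, Pia

DFS with gray/black marking from Eli:
Eli gray
  Lia gray
    Kai gray
      Nia gray
      Nia black
      Pia gray
        Pia→Nia: Nia black — skip
        Pia→Eli: Eli is gray → back edge
Back edge closes the cycle Eli → Lia → Kai → Pia → Eli; its vertices are {Eli, Kai, Lia, Pia}.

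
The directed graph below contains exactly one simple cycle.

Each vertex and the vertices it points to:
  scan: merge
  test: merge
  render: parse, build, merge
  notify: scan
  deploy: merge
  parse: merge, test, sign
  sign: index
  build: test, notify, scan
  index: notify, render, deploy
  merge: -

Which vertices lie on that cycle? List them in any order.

sign, index, parse, render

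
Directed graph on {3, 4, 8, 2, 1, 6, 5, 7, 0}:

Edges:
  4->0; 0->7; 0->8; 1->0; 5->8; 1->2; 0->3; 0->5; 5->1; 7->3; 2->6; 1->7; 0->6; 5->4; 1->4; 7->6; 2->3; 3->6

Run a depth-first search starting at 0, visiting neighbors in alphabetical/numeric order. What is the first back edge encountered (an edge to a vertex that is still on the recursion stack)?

1->0

DFS from 0 (visiting neighbors in alphabetical/numeric order); mark gray on enter, black on exit:
0 gray
  3 gray
    6 gray
    6 black
  3 black
  5 gray
    1 gray
      1→0: 0 is gray → back edge
First back edge: 1 → 0.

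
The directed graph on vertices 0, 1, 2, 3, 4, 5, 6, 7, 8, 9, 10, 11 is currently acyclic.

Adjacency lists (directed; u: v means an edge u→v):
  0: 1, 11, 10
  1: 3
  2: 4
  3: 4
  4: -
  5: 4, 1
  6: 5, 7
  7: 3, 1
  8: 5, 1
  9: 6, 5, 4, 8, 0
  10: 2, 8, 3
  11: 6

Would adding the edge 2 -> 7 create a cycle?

Adding 2→7 creates a cycle iff 7 can already reach 2.
Explore from 7: no path reaches 2. The graph stays acyclic.

No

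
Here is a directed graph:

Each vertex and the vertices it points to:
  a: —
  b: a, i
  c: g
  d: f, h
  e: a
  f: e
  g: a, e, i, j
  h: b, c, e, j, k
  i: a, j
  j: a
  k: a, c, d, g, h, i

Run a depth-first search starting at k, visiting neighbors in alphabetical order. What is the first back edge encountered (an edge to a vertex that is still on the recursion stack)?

DFS from k (visiting neighbors in alphabetical order); mark gray on enter, black on exit:
k gray
  a gray
  a black
  c gray
    g gray
      g→a: a black — skip
      e gray
        e→a: a black — skip
      e black
      i gray
        i→a: a black — skip
        j gray
          j→a: a black — skip
        j black
      i black
      g→j: j black — skip
    g black
  c black
  d gray
    f gray
      f→e: e black — skip
    f black
    h gray
      b gray
        b→a: a black — skip
        b→i: i black — skip
      b black
      h→c: c black — skip
      h→e: e black — skip
      h→j: j black — skip
      h→k: k is gray → back edge
First back edge: h → k.

h→k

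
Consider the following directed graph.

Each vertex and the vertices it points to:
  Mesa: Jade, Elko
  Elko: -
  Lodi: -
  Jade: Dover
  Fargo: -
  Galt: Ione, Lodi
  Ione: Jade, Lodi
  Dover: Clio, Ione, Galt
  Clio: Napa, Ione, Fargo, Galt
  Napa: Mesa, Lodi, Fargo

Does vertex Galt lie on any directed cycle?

Galt is on a cycle iff Galt can reach itself via ≥1 edge.
Galt → Ione → Jade → Dover → Galt — yes.

Yes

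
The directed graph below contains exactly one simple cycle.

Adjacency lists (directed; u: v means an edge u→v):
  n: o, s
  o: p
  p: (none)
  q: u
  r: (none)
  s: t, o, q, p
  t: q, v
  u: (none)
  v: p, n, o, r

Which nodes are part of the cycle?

DFS with gray/black marking from v:
v gray
  p gray
  p black
  n gray
    o gray
      o→p: p black — skip
    o black
    s gray
      t gray
        q gray
          u gray
          u black
        q black
        t→v: v is gray → back edge
Back edge closes the cycle v → n → s → t → v; its vertices are {n, s, t, v}.

n, s, t, v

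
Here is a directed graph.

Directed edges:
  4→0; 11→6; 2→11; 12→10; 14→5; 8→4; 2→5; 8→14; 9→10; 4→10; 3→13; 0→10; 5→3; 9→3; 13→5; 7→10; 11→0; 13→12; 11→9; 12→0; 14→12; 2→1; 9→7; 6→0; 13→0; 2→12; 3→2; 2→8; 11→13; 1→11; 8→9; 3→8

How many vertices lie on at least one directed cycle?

A vertex is on a directed cycle iff it belongs to a strongly connected component of size ≥ 2 (or has a self-loop).
The vertices on cycles are {1, 2, 3, 5, 8, 9, 11, 13, 14} — 9 in total.

9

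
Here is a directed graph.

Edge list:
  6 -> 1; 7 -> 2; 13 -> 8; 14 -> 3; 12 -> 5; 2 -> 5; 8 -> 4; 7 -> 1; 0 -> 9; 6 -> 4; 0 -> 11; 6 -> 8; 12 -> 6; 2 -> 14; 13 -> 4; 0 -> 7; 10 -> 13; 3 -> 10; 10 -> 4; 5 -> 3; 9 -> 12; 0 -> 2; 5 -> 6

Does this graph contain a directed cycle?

DFS with white/gray/black marking, starting from 7:
7 gray
  2 gray
    5 gray
      6 gray
        1 gray
        1 black
        4 gray
        4 black
        8 gray
          8→4: 4 black — skip
        8 black
      6 black
      3 gray
        10 gray
          13 gray
            13→8: 8 black — skip
            13→4: 4 black — skip
          13 black
          10→4: 4 black — skip
        10 black
      3 black
    5 black
    14 gray
      14→3: 3 black — skip
    14 black
  2 black
  7→1: 1 black — skip
7 black
0 gray
  0→2: 2 black — skip
  9 gray
    12 gray
      12→5: 5 black — skip
      12→6: 6 black — skip
    12 black
  9 black
  0→7: 7 black — skip
  11 gray
  11 black
0 black
Every edge goes to a white or black vertex — no back edge, so the graph is acyclic.

No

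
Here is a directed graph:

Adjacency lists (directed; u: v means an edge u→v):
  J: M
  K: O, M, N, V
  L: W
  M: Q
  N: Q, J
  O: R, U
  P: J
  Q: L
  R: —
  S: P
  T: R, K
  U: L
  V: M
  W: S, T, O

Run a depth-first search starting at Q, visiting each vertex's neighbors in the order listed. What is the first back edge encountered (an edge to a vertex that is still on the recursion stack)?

M→Q

DFS from Q (visiting each vertex's neighbors in the order listed); mark gray on enter, black on exit:
Q gray
  L gray
    W gray
      S gray
        P gray
          J gray
            M gray
              M→Q: Q is gray → back edge
First back edge: M → Q.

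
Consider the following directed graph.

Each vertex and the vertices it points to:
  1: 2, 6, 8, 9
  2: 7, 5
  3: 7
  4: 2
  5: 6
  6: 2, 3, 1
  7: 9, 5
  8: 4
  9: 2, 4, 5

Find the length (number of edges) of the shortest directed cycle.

2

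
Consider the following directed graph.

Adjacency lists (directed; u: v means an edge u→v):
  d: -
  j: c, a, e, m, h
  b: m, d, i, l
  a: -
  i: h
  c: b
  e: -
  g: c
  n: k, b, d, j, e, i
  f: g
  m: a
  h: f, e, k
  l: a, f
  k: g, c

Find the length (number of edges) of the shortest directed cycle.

5

For each vertex v, BFS finds the shortest path from v back to v.
The shortest such closed walk is b → l → f → g → c → b, length 5.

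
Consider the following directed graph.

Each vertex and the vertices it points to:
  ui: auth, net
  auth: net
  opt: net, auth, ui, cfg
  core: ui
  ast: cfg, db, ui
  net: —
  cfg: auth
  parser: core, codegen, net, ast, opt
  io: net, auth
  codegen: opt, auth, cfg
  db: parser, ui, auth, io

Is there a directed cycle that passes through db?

Yes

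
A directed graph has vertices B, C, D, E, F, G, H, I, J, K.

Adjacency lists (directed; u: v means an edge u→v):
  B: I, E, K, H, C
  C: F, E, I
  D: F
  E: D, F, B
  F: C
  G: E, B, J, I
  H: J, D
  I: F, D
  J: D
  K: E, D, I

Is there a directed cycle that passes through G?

G lies on a cycle iff there is a path from G back to itself.
Exploring from G, it never reaches itself; equivalently, its strongly connected component is a singleton.

No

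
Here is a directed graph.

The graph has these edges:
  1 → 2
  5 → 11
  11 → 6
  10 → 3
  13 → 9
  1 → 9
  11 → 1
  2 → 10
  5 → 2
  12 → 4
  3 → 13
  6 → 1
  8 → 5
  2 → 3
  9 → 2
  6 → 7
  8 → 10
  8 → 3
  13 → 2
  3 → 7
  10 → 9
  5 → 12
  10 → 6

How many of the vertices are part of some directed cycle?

7

A vertex is on a directed cycle iff it belongs to a strongly connected component of size ≥ 2 (or has a self-loop).
The vertices on cycles are {1, 2, 3, 6, 9, 10, 13} — 7 in total.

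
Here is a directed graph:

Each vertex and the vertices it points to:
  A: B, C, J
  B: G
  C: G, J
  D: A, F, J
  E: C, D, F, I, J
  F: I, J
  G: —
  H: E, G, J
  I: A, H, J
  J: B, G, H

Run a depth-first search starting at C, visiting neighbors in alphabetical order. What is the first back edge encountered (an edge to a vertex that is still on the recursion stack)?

E→C

DFS from C (visiting neighbors in alphabetical order); mark gray on enter, black on exit:
C gray
  G gray
  G black
  J gray
    B gray
      B→G: G black — skip
    B black
    J→G: G black — skip
    H gray
      E gray
        E→C: C is gray → back edge
First back edge: E → C.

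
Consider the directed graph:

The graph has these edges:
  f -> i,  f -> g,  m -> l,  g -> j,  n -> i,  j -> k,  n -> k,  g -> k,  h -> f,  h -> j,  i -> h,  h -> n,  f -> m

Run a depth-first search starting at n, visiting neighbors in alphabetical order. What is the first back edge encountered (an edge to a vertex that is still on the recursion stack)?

DFS from n (visiting neighbors in alphabetical order); mark gray on enter, black on exit:
n gray
  i gray
    h gray
      f gray
        g gray
          j gray
            k gray
            k black
          j black
          g→k: k black — skip
        g black
        f→i: i is gray → back edge
First back edge: f → i.

f->i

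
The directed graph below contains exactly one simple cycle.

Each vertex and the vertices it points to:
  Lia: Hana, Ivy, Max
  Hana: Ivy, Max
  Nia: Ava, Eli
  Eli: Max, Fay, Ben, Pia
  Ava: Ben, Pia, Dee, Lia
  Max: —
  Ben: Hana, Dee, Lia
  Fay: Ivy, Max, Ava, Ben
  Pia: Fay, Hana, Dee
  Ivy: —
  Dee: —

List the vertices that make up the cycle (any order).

DFS with gray/black marking from Pia:
Pia gray
  Fay gray
    Ivy gray
    Ivy black
    Max gray
    Max black
    Ava gray
      Ben gray
        Hana gray
          Hana→Ivy: Ivy black — skip
          Hana→Max: Max black — skip
        Hana black
        Dee gray
        Dee black
        Lia gray
          Lia→Hana: Hana black — skip
          Lia→Ivy: Ivy black — skip
          Lia→Max: Max black — skip
        Lia black
      Ben black
      Ava→Pia: Pia is gray → back edge
Back edge closes the cycle Pia → Fay → Ava → Pia; its vertices are {Ava, Fay, Pia}.

Ava, Fay, Pia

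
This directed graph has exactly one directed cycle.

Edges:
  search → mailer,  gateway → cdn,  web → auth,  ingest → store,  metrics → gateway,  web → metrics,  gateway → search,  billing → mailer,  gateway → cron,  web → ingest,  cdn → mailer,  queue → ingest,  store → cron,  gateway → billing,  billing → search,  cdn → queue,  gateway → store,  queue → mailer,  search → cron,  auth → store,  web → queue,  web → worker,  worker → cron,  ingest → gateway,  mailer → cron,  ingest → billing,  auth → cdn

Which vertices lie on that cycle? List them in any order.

cdn, queue, ingest, gateway

DFS with gray/black marking from queue:
queue gray
  ingest gray
    billing gray
      search gray
        cron gray
        cron black
        mailer gray
          mailer→cron: cron black — skip
        mailer black
      search black
      billing→mailer: mailer black — skip
    billing black
    store gray
      store→cron: cron black — skip
    store black
    gateway gray
      gateway→store: store black — skip
      gateway→search: search black — skip
      cdn gray
        cdn→queue: queue is gray → back edge
Back edge closes the cycle queue → ingest → gateway → cdn → queue; its vertices are {cdn, queue, ingest, gateway}.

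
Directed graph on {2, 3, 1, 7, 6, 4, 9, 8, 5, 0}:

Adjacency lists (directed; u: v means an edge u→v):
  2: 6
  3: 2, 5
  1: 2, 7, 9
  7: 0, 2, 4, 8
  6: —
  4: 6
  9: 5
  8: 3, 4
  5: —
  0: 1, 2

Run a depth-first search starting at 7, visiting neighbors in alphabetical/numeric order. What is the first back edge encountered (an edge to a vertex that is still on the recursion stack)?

1->7

DFS from 7 (visiting neighbors in alphabetical/numeric order); mark gray on enter, black on exit:
7 gray
  0 gray
    1 gray
      2 gray
        6 gray
        6 black
      2 black
      1→7: 7 is gray → back edge
First back edge: 1 → 7.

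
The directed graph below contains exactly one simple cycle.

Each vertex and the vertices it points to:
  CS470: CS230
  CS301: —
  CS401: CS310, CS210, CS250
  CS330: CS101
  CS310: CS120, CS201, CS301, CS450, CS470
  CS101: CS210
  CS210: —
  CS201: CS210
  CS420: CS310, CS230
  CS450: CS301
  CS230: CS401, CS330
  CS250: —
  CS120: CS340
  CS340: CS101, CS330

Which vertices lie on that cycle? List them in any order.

CS230, CS310, CS401, CS470

DFS with gray/black marking from CS230:
CS230 gray
  CS401 gray
    CS310 gray
      CS120 gray
        CS340 gray
          CS101 gray
            CS210 gray
            CS210 black
          CS101 black
          CS330 gray
            CS330→CS101: CS101 black — skip
          CS330 black
        CS340 black
      CS120 black
      CS201 gray
        CS201→CS210: CS210 black — skip
      CS201 black
      CS301 gray
      CS301 black
      CS450 gray
        CS450→CS301: CS301 black — skip
      CS450 black
      CS470 gray
        CS470→CS230: CS230 is gray → back edge
Back edge closes the cycle CS230 → CS401 → CS310 → CS470 → CS230; its vertices are {CS230, CS310, CS401, CS470}.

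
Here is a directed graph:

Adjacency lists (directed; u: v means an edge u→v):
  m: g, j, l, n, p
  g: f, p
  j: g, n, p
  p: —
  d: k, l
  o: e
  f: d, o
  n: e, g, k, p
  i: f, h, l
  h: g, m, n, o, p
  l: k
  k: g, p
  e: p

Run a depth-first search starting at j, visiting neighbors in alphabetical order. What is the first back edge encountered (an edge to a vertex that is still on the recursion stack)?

k→g

DFS from j (visiting neighbors in alphabetical order); mark gray on enter, black on exit:
j gray
  g gray
    f gray
      d gray
        k gray
          k→g: g is gray → back edge
First back edge: k → g.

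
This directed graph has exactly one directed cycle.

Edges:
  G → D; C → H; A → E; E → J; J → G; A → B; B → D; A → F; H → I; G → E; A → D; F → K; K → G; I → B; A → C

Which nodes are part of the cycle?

E, G, J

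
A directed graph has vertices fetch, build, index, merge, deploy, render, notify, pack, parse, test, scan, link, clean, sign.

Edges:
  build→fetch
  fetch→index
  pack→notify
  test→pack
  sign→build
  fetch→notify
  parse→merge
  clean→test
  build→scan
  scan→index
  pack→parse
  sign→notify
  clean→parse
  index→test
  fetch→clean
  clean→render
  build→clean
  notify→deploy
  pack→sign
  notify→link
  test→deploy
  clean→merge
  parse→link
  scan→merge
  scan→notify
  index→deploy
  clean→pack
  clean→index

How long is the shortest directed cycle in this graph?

For each vertex v, BFS finds the shortest path from v back to v.
The shortest such closed walk is build → clean → pack → sign → build, length 4.

4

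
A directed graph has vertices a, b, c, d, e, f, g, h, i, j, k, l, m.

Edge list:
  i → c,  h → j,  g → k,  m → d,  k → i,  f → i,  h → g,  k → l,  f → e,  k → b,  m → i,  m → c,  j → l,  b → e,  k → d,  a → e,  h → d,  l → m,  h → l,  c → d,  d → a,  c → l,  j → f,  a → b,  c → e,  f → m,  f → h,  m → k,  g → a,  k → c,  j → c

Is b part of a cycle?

b lies on a cycle iff there is a path from b back to itself.
Exploring from b, it never reaches itself; equivalently, its strongly connected component is a singleton.

No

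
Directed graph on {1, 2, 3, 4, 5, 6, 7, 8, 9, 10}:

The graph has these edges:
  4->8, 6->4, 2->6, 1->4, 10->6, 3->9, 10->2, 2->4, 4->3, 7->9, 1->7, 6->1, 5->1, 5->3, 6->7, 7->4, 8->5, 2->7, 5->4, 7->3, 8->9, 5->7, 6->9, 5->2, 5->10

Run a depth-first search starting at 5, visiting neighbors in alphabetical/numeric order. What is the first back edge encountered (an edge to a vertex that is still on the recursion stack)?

8->5

DFS from 5 (visiting neighbors in alphabetical/numeric order); mark gray on enter, black on exit:
5 gray
  1 gray
    4 gray
      3 gray
        9 gray
        9 black
      3 black
      8 gray
        8→5: 5 is gray → back edge
First back edge: 8 → 5.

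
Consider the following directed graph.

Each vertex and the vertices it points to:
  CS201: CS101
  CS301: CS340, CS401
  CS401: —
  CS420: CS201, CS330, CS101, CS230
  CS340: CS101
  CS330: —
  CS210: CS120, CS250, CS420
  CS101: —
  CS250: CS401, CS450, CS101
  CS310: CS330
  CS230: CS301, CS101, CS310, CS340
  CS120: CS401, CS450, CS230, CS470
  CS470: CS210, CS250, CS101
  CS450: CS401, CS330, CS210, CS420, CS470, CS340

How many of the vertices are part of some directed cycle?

5

A vertex is on a directed cycle iff it belongs to a strongly connected component of size ≥ 2 (or has a self-loop).
The vertices on cycles are {CS120, CS210, CS250, CS450, CS470} — 5 in total.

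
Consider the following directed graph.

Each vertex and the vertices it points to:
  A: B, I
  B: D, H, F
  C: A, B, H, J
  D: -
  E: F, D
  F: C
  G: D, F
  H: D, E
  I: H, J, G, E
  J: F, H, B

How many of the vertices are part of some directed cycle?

A vertex is on a directed cycle iff it belongs to a strongly connected component of size ≥ 2 (or has a self-loop).
The vertices on cycles are {A, B, C, E, F, G, H, I, J} — 9 in total.

9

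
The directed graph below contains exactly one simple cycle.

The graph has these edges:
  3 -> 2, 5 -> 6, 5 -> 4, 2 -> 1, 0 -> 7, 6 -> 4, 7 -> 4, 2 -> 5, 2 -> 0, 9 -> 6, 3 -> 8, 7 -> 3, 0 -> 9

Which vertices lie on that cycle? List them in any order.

DFS with gray/black marking from 2:
2 gray
  1 gray
  1 black
  0 gray
    7 gray
      4 gray
      4 black
      3 gray
        3→2: 2 is gray → back edge
Back edge closes the cycle 2 → 0 → 7 → 3 → 2; its vertices are {0, 2, 3, 7}.

0, 2, 3, 7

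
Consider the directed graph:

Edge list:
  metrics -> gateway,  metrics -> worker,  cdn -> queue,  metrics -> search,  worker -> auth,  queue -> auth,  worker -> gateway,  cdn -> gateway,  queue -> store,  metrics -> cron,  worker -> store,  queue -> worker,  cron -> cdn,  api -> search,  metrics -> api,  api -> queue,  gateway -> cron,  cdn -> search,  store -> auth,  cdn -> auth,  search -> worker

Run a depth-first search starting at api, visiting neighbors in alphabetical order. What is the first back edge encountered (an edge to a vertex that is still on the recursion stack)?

cdn→gateway

DFS from api (visiting neighbors in alphabetical order); mark gray on enter, black on exit:
api gray
  queue gray
    auth gray
    auth black
    store gray
      store→auth: auth black — skip
    store black
    worker gray
      worker→auth: auth black — skip
      gateway gray
        cron gray
          cdn gray
            cdn→auth: auth black — skip
            cdn→gateway: gateway is gray → back edge
First back edge: cdn → gateway.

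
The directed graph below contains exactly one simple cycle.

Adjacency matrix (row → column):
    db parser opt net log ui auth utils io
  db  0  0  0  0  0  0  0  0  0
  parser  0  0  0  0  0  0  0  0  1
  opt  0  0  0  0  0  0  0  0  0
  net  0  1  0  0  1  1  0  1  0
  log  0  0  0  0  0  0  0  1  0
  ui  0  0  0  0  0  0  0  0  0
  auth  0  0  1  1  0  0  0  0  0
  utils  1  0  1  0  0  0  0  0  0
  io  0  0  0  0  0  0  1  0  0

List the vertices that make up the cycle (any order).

io, net, auth, parser

DFS with gray/black marking from net:
net gray
  ui gray
  ui black
  utils gray
    db gray
    db black
    opt gray
    opt black
  utils black
  parser gray
    io gray
      auth gray
        auth→opt: opt black — skip
        auth→net: net is gray → back edge
Back edge closes the cycle net → parser → io → auth → net; its vertices are {io, net, auth, parser}.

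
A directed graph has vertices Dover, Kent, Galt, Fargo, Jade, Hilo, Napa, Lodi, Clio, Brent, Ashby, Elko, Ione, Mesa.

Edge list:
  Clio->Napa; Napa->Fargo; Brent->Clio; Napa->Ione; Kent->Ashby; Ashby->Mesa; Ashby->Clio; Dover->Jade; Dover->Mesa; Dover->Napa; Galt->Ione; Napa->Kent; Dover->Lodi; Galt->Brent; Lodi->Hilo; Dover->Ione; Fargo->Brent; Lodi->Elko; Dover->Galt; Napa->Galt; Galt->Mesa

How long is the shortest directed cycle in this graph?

4

For each vertex v, BFS finds the shortest path from v back to v.
The shortest such closed walk is Galt → Brent → Clio → Napa → Galt, length 4.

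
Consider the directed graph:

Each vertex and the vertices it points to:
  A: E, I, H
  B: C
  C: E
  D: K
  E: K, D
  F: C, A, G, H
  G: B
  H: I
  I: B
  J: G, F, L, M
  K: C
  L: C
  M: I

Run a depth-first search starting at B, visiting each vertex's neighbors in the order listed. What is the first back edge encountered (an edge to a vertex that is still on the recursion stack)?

DFS from B (visiting each vertex's neighbors in the order listed); mark gray on enter, black on exit:
B gray
  C gray
    E gray
      K gray
        K→C: C is gray → back edge
First back edge: K → C.

K->C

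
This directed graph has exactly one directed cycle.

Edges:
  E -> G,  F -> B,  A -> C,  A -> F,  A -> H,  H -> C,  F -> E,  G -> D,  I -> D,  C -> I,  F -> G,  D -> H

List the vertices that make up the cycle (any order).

C, D, H, I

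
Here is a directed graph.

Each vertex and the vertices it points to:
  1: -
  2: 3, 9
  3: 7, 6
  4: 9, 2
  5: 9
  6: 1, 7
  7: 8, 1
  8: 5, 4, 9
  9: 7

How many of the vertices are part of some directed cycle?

8

A vertex is on a directed cycle iff it belongs to a strongly connected component of size ≥ 2 (or has a self-loop).
The vertices on cycles are {2, 3, 4, 5, 6, 7, 8, 9} — 8 in total.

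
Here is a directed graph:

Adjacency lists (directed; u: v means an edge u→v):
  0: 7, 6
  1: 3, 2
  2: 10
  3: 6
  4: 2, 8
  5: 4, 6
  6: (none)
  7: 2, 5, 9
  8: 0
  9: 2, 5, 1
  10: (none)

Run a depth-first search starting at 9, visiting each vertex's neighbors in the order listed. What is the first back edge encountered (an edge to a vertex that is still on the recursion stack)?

7->5

DFS from 9 (visiting each vertex's neighbors in the order listed); mark gray on enter, black on exit:
9 gray
  2 gray
    10 gray
    10 black
  2 black
  5 gray
    4 gray
      4→2: 2 black — skip
      8 gray
        0 gray
          7 gray
            7→2: 2 black — skip
            7→5: 5 is gray → back edge
First back edge: 7 → 5.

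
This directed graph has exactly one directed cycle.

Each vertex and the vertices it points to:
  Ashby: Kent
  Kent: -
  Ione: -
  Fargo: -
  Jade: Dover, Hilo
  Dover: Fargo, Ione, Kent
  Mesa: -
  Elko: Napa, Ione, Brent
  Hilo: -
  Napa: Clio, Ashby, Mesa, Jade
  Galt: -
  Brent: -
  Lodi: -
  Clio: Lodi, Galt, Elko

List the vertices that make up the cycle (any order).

Clio, Elko, Napa

DFS with gray/black marking from Napa:
Napa gray
  Clio gray
    Lodi gray
    Lodi black
    Galt gray
    Galt black
    Elko gray
      Elko→Napa: Napa is gray → back edge
Back edge closes the cycle Napa → Clio → Elko → Napa; its vertices are {Clio, Elko, Napa}.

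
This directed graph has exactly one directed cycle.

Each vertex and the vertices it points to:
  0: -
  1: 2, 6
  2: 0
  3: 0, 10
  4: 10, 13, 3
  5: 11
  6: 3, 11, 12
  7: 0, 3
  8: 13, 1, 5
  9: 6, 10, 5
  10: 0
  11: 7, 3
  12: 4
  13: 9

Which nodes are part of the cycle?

4, 6, 9, 12, 13

DFS with gray/black marking from 13:
13 gray
  9 gray
    6 gray
      3 gray
        0 gray
        0 black
        10 gray
          10→0: 0 black — skip
        10 black
      3 black
      11 gray
        7 gray
          7→0: 0 black — skip
          7→3: 3 black — skip
        7 black
        11→3: 3 black — skip
      11 black
      12 gray
        4 gray
          4→10: 10 black — skip
          4→13: 13 is gray → back edge
Back edge closes the cycle 13 → 9 → 6 → 12 → 4 → 13; its vertices are {4, 6, 9, 12, 13}.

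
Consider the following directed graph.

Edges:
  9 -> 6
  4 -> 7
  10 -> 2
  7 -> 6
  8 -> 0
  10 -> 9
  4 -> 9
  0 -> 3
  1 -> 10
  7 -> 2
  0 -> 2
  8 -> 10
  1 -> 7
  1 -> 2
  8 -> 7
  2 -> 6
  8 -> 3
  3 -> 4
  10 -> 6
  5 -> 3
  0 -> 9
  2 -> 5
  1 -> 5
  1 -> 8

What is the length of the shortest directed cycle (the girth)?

For each vertex v, BFS finds the shortest path from v back to v.
The shortest such closed walk is 3 → 4 → 7 → 2 → 5 → 3, length 5.

5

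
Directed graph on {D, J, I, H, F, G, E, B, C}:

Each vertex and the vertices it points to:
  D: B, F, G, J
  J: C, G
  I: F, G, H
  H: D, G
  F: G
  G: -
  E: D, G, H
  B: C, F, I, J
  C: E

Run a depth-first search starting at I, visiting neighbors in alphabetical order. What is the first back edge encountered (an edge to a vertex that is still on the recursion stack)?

E->D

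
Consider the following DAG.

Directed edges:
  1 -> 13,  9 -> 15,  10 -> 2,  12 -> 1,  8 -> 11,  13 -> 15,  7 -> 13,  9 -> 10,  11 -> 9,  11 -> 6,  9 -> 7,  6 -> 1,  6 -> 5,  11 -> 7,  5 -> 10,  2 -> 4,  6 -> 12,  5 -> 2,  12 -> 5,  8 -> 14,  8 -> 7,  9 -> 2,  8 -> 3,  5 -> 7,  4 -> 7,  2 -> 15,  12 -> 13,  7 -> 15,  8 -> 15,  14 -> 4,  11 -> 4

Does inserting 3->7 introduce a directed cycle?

No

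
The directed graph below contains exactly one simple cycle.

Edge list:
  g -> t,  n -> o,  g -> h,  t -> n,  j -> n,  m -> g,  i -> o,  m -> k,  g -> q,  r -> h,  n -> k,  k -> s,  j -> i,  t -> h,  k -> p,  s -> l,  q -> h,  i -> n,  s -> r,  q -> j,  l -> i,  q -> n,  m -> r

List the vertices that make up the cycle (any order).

i, k, l, n, s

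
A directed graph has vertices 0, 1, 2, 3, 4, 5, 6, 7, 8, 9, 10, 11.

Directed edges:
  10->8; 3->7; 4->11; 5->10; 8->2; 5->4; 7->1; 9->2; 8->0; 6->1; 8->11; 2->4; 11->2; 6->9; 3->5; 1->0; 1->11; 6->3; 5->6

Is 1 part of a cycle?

1 lies on a cycle iff there is a path from 1 back to itself.
Exploring from 1, it never reaches itself; equivalently, its strongly connected component is a singleton.

No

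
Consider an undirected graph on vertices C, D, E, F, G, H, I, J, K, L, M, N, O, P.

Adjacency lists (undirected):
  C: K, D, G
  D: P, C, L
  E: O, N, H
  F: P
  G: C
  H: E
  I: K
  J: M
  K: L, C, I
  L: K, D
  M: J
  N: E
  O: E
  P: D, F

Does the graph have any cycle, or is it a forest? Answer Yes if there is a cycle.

DFS, tracking each vertex's parent; an edge to a visited non-parent vertex closes a cycle.
Start from L:
visit L (parent –)
  visit K (parent L)
    K–L: parent, skip
    visit C (parent K)
      C–K: parent, skip
      visit D (parent C)
        visit P (parent D)
          P–D: parent, skip
          visit F (parent P)
            F–P: parent, skip
        D–C: parent, skip
        D–L: L visited and ≠ parent → cycle
Cycle: L – K – C – D – L.

Yes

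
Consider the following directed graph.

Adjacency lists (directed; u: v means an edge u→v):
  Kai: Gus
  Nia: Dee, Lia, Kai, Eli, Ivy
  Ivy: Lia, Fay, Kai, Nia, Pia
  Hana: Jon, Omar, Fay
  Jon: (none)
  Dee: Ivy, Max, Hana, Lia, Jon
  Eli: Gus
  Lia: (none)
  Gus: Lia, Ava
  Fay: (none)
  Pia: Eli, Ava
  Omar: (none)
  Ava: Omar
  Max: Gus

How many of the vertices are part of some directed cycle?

A vertex is on a directed cycle iff it belongs to a strongly connected component of size ≥ 2 (or has a self-loop).
The vertices on cycles are {Dee, Ivy, Nia} — 3 in total.

3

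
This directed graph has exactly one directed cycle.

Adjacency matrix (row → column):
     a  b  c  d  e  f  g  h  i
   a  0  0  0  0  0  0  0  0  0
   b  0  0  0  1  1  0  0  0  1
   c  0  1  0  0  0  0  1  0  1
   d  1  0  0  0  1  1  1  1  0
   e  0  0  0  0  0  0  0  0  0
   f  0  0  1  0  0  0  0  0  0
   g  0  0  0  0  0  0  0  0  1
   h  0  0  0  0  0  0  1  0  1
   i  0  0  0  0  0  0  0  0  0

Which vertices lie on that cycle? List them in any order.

b, c, d, f

DFS with gray/black marking from d:
d gray
  e gray
  e black
  a gray
  a black
  g gray
    i gray
    i black
  g black
  h gray
    h→i: i black — skip
    h→g: g black — skip
  h black
  f gray
    c gray
      b gray
        b→e: e black — skip
        b→i: i black — skip
        b→d: d is gray → back edge
Back edge closes the cycle d → f → c → b → d; its vertices are {b, c, d, f}.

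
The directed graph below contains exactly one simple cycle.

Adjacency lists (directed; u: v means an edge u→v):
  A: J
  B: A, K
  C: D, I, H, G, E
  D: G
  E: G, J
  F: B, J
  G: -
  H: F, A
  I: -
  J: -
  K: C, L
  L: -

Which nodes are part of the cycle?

B, C, F, H, K

DFS with gray/black marking from K:
K gray
  C gray
    D gray
      G gray
      G black
    D black
    I gray
    I black
    H gray
      F gray
        B gray
          A gray
            J gray
            J black
          A black
          B→K: K is gray → back edge
Back edge closes the cycle K → C → H → F → B → K; its vertices are {B, C, F, H, K}.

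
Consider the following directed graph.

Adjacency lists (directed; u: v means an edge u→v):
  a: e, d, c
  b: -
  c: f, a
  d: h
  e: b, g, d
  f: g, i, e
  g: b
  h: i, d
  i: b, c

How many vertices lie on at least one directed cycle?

7

A vertex is on a directed cycle iff it belongs to a strongly connected component of size ≥ 2 (or has a self-loop).
The vertices on cycles are {a, c, d, e, f, h, i} — 7 in total.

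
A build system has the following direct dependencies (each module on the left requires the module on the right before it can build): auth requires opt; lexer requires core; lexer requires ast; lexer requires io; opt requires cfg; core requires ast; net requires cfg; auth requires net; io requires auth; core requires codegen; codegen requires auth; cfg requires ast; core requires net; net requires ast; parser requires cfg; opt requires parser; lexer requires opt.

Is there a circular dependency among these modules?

No

DFS with white/gray/black marking, starting from opt:
opt gray
  parser gray
    cfg gray
      ast gray
      ast black
    cfg black
  parser black
  opt→cfg: cfg black — skip
opt black
net gray
  net→ast: ast black — skip
  net→cfg: cfg black — skip
net black
lexer gray
  core gray
    core→net: net black — skip
    core→ast: ast black — skip
    codegen gray
      auth gray
        auth→opt: opt black — skip
        auth→net: net black — skip
      auth black
    codegen black
  core black
  io gray
    io→auth: auth black — skip
  io black
  lexer→ast: ast black — skip
  lexer→opt: opt black — skip
lexer black
Every edge goes to a white or black vertex — no back edge, so the graph is acyclic.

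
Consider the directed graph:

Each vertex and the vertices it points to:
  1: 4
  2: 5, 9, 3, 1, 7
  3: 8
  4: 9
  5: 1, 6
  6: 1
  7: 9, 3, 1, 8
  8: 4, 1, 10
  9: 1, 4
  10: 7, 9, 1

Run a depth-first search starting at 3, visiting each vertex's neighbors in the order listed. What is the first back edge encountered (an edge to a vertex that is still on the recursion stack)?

DFS from 3 (visiting each vertex's neighbors in the order listed); mark gray on enter, black on exit:
3 gray
  8 gray
    4 gray
      9 gray
        1 gray
          1→4: 4 is gray → back edge
First back edge: 1 → 4.

1->4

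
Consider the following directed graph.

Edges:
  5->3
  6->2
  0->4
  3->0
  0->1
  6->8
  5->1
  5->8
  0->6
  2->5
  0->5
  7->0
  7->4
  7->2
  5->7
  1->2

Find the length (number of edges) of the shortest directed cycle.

3

For each vertex v, BFS finds the shortest path from v back to v.
The shortest such closed walk is 0 → 5 → 7 → 0, length 3.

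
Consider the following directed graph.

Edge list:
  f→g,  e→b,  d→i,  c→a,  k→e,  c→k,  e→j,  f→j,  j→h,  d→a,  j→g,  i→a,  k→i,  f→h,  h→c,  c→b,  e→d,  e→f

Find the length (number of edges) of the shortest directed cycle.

For each vertex v, BFS finds the shortest path from v back to v.
The shortest such closed walk is k → e → f → h → c → k, length 5.

5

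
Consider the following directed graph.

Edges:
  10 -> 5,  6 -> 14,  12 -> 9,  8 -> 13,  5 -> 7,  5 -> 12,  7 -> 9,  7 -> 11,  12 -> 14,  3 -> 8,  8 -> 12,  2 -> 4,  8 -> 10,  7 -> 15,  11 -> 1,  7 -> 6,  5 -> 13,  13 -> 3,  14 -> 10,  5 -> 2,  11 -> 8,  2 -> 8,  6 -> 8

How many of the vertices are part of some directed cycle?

11

A vertex is on a directed cycle iff it belongs to a strongly connected component of size ≥ 2 (or has a self-loop).
The vertices on cycles are {2, 3, 5, 6, 7, 8, 10, 11, 12, 13, 14} — 11 in total.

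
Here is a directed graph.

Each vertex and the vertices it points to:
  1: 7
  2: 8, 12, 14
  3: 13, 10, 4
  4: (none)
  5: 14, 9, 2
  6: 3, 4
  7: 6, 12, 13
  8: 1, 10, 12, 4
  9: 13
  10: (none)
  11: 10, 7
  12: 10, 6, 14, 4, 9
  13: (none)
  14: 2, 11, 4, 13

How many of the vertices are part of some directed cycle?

7

A vertex is on a directed cycle iff it belongs to a strongly connected component of size ≥ 2 (or has a self-loop).
The vertices on cycles are {1, 2, 7, 8, 11, 12, 14} — 7 in total.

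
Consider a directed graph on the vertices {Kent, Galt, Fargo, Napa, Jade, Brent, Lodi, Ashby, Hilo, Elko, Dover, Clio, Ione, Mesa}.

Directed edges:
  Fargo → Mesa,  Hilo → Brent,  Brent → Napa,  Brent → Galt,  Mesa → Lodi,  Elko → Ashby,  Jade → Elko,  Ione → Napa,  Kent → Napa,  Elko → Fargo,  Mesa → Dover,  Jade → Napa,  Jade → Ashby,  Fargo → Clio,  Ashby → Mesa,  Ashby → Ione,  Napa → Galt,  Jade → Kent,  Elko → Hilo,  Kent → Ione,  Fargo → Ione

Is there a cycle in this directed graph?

DFS with white/gray/black marking, starting from Brent:
Brent gray
  Napa gray
    Galt gray
    Galt black
  Napa black
  Brent→Galt: Galt black — skip
Brent black
Kent gray
  Ione gray
    Ione→Napa: Napa black — skip
  Ione black
  Kent→Napa: Napa black — skip
Kent black
Fargo gray
  Mesa gray
    Dover gray
    Dover black
    Lodi gray
    Lodi black
  Mesa black
  Clio gray
  Clio black
  Fargo→Ione: Ione black — skip
Fargo black
Jade gray
  Jade→Kent: Kent black — skip
  Elko gray
    Elko→Fargo: Fargo black — skip
    Ashby gray
      Ashby→Ione: Ione black — skip
      Ashby→Mesa: Mesa black — skip
    Ashby black
    Hilo gray
      Hilo→Brent: Brent black — skip
    Hilo black
  Elko black
  Jade→Napa: Napa black — skip
  Jade→Ashby: Ashby black — skip
Jade black
Every edge goes to a white or black vertex — no back edge, so the graph is acyclic.

No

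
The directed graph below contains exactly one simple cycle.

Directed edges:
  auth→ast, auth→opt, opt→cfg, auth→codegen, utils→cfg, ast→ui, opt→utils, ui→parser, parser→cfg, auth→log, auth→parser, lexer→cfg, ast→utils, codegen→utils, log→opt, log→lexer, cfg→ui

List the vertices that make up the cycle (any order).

ui, cfg, parser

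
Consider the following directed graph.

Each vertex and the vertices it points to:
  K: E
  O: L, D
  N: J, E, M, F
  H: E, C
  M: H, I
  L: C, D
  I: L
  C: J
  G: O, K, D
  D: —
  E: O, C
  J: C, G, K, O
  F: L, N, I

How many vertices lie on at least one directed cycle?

9

A vertex is on a directed cycle iff it belongs to a strongly connected component of size ≥ 2 (or has a self-loop).
The vertices on cycles are {C, E, F, G, J, K, L, N, O} — 9 in total.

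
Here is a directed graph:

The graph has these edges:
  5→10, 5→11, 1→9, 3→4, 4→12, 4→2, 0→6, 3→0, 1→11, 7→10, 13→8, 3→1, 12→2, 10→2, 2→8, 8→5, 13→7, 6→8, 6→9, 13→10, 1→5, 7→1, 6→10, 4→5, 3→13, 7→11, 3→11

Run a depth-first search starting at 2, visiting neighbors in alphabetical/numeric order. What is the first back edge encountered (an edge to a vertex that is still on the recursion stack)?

10→2

DFS from 2 (visiting neighbors in alphabetical/numeric order); mark gray on enter, black on exit:
2 gray
  8 gray
    5 gray
      10 gray
        10→2: 2 is gray → back edge
First back edge: 10 → 2.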